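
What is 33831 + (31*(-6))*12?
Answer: 31599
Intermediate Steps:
33831 + (31*(-6))*12 = 33831 - 186*12 = 33831 - 2232 = 31599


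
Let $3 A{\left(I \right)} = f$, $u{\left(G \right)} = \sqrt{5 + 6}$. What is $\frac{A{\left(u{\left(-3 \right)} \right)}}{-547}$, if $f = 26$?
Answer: $- \frac{26}{1641} \approx -0.015844$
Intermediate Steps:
$u{\left(G \right)} = \sqrt{11}$
$A{\left(I \right)} = \frac{26}{3}$ ($A{\left(I \right)} = \frac{1}{3} \cdot 26 = \frac{26}{3}$)
$\frac{A{\left(u{\left(-3 \right)} \right)}}{-547} = \frac{26}{3 \left(-547\right)} = \frac{26}{3} \left(- \frac{1}{547}\right) = - \frac{26}{1641}$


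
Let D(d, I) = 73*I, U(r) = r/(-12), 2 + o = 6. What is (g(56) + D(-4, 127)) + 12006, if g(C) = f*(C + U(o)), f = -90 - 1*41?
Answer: 41954/3 ≈ 13985.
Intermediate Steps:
o = 4 (o = -2 + 6 = 4)
U(r) = -r/12 (U(r) = r*(-1/12) = -r/12)
f = -131 (f = -90 - 41 = -131)
g(C) = 131/3 - 131*C (g(C) = -131*(C - 1/12*4) = -131*(C - ⅓) = -131*(-⅓ + C) = 131/3 - 131*C)
(g(56) + D(-4, 127)) + 12006 = ((131/3 - 131*56) + 73*127) + 12006 = ((131/3 - 7336) + 9271) + 12006 = (-21877/3 + 9271) + 12006 = 5936/3 + 12006 = 41954/3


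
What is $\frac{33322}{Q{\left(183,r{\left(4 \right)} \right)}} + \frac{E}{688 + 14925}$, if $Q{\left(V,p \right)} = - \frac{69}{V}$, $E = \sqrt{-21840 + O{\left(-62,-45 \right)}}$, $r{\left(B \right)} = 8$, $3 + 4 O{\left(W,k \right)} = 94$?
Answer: $- \frac{2032642}{23} + \frac{7 i \sqrt{1781}}{31226} \approx -88376.0 + 0.0094605 i$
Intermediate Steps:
$O{\left(W,k \right)} = \frac{91}{4}$ ($O{\left(W,k \right)} = - \frac{3}{4} + \frac{1}{4} \cdot 94 = - \frac{3}{4} + \frac{47}{2} = \frac{91}{4}$)
$E = \frac{7 i \sqrt{1781}}{2}$ ($E = \sqrt{-21840 + \frac{91}{4}} = \sqrt{- \frac{87269}{4}} = \frac{7 i \sqrt{1781}}{2} \approx 147.71 i$)
$\frac{33322}{Q{\left(183,r{\left(4 \right)} \right)}} + \frac{E}{688 + 14925} = \frac{33322}{\left(-69\right) \frac{1}{183}} + \frac{\frac{7}{2} i \sqrt{1781}}{688 + 14925} = \frac{33322}{\left(-69\right) \frac{1}{183}} + \frac{\frac{7}{2} i \sqrt{1781}}{15613} = \frac{33322}{- \frac{23}{61}} + \frac{7 i \sqrt{1781}}{2} \cdot \frac{1}{15613} = 33322 \left(- \frac{61}{23}\right) + \frac{7 i \sqrt{1781}}{31226} = - \frac{2032642}{23} + \frac{7 i \sqrt{1781}}{31226}$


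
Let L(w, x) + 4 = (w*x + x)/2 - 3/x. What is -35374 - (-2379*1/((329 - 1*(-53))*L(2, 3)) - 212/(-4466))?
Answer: -15092449675/426503 ≈ -35387.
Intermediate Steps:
L(w, x) = -4 + x/2 - 3/x + w*x/2 (L(w, x) = -4 + ((w*x + x)/2 - 3/x) = -4 + ((x + w*x)*(½) - 3/x) = -4 + ((x/2 + w*x/2) - 3/x) = -4 + (x/2 - 3/x + w*x/2) = -4 + x/2 - 3/x + w*x/2)
-35374 - (-2379*1/((329 - 1*(-53))*L(2, 3)) - 212/(-4466)) = -35374 - (-2379*6/((-6 + 3*(-8 + 3 + 2*3))*(329 - 1*(-53))) - 212/(-4466)) = -35374 - (-2379*6/((-6 + 3*(-8 + 3 + 6))*(329 + 53)) - 212*(-1/4466)) = -35374 - (-2379*3/(191*(-6 + 3*1)) + 106/2233) = -35374 - (-2379*3/(191*(-6 + 3)) + 106/2233) = -35374 - (-2379/(382*((½)*(⅓)*(-3))) + 106/2233) = -35374 - (-2379/(382*(-½)) + 106/2233) = -35374 - (-2379/(-191) + 106/2233) = -35374 - (-2379*(-1/191) + 106/2233) = -35374 - (2379/191 + 106/2233) = -35374 - 1*5332553/426503 = -35374 - 5332553/426503 = -15092449675/426503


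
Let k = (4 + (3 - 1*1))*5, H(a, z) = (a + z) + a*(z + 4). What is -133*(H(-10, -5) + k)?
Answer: -3325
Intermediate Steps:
H(a, z) = a + z + a*(4 + z) (H(a, z) = (a + z) + a*(4 + z) = a + z + a*(4 + z))
k = 30 (k = (4 + (3 - 1))*5 = (4 + 2)*5 = 6*5 = 30)
-133*(H(-10, -5) + k) = -133*((-5 + 5*(-10) - 10*(-5)) + 30) = -133*((-5 - 50 + 50) + 30) = -133*(-5 + 30) = -133*25 = -3325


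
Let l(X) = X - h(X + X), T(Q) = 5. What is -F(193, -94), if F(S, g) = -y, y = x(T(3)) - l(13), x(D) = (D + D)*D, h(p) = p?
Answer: 63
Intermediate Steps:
x(D) = 2*D² (x(D) = (2*D)*D = 2*D²)
l(X) = -X (l(X) = X - (X + X) = X - 2*X = -X)
y = 63 (y = 2*5² - (-1)*13 = 2*25 - 1*(-13) = 50 + 13 = 63)
F(S, g) = -63 (F(S, g) = -1*63 = -63)
-F(193, -94) = -1*(-63) = 63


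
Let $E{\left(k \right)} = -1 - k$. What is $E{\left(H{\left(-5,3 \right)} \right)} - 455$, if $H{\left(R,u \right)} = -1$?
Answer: $-455$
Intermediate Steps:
$E{\left(H{\left(-5,3 \right)} \right)} - 455 = \left(-1 - -1\right) - 455 = \left(-1 + 1\right) - 455 = 0 - 455 = -455$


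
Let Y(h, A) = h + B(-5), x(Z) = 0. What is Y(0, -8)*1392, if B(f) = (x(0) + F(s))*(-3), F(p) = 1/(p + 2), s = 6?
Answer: -522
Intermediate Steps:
F(p) = 1/(2 + p)
B(f) = -3/8 (B(f) = (0 + 1/(2 + 6))*(-3) = (0 + 1/8)*(-3) = (1/8)*(-3) = -3/8)
Y(h, A) = -3/8 + h (Y(h, A) = h - 3/8 = -3/8 + h)
Y(0, -8)*1392 = (-3/8 + 0)*1392 = -3/8*1392 = -522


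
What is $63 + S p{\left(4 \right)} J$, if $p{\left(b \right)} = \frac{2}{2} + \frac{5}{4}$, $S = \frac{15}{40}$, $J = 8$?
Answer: $\frac{279}{4} \approx 69.75$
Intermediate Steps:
$S = \frac{3}{8}$ ($S = 15 \cdot \frac{1}{40} = \frac{3}{8} \approx 0.375$)
$p{\left(b \right)} = \frac{9}{4}$ ($p{\left(b \right)} = 2 \cdot \frac{1}{2} + 5 \cdot \frac{1}{4} = 1 + \frac{5}{4} = \frac{9}{4}$)
$63 + S p{\left(4 \right)} J = 63 + \frac{3 \cdot \frac{9}{4} \cdot 8}{8} = 63 + \frac{3}{8} \cdot 18 = 63 + \frac{27}{4} = \frac{279}{4}$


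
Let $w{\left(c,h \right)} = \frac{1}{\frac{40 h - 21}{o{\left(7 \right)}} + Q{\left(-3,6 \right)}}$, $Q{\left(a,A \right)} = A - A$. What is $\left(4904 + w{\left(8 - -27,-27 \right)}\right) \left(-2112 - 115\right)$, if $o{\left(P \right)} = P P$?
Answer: $- \frac{12024140885}{1101} \approx -1.0921 \cdot 10^{7}$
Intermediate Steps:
$Q{\left(a,A \right)} = 0$
$o{\left(P \right)} = P^{2}$
$w{\left(c,h \right)} = \frac{1}{- \frac{3}{7} + \frac{40 h}{49}}$ ($w{\left(c,h \right)} = \frac{1}{\frac{40 h - 21}{7^{2}} + 0} = \frac{1}{\frac{-21 + 40 h}{49} + 0} = \frac{1}{\left(-21 + 40 h\right) \frac{1}{49} + 0} = \frac{1}{\left(- \frac{3}{7} + \frac{40 h}{49}\right) + 0} = \frac{1}{- \frac{3}{7} + \frac{40 h}{49}}$)
$\left(4904 + w{\left(8 - -27,-27 \right)}\right) \left(-2112 - 115\right) = \left(4904 + \frac{49}{-21 + 40 \left(-27\right)}\right) \left(-2112 - 115\right) = \left(4904 + \frac{49}{-21 - 1080}\right) \left(-2227\right) = \left(4904 + \frac{49}{-1101}\right) \left(-2227\right) = \left(4904 + 49 \left(- \frac{1}{1101}\right)\right) \left(-2227\right) = \left(4904 - \frac{49}{1101}\right) \left(-2227\right) = \frac{5399255}{1101} \left(-2227\right) = - \frac{12024140885}{1101}$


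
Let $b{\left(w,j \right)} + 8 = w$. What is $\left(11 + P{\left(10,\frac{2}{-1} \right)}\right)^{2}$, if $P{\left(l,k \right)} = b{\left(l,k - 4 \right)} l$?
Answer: $961$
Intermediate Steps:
$b{\left(w,j \right)} = -8 + w$
$P{\left(l,k \right)} = l \left(-8 + l\right)$ ($P{\left(l,k \right)} = \left(-8 + l\right) l = l \left(-8 + l\right)$)
$\left(11 + P{\left(10,\frac{2}{-1} \right)}\right)^{2} = \left(11 + 10 \left(-8 + 10\right)\right)^{2} = \left(11 + 10 \cdot 2\right)^{2} = \left(11 + 20\right)^{2} = 31^{2} = 961$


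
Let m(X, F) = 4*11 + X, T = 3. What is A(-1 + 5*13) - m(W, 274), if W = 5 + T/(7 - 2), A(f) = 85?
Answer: 177/5 ≈ 35.400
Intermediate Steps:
W = 28/5 (W = 5 + 3/(7 - 2) = 5 + 3/5 = 5 + (⅕)*3 = 5 + ⅗ = 28/5 ≈ 5.6000)
m(X, F) = 44 + X
A(-1 + 5*13) - m(W, 274) = 85 - (44 + 28/5) = 85 - 1*248/5 = 85 - 248/5 = 177/5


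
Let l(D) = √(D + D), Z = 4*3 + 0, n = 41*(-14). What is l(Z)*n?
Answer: -1148*√6 ≈ -2812.0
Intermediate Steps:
n = -574
Z = 12 (Z = 12 + 0 = 12)
l(D) = √2*√D (l(D) = √(2*D) = √2*√D)
l(Z)*n = (√2*√12)*(-574) = (√2*(2*√3))*(-574) = (2*√6)*(-574) = -1148*√6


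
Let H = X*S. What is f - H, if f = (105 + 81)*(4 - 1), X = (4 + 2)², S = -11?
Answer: 954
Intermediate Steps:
X = 36 (X = 6² = 36)
f = 558 (f = 186*3 = 558)
H = -396 (H = 36*(-11) = -396)
f - H = 558 - 1*(-396) = 558 + 396 = 954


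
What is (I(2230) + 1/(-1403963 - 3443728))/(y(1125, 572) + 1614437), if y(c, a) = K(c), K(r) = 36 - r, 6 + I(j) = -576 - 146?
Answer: -3529119049/7821012579468 ≈ -0.00045124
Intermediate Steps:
I(j) = -728 (I(j) = -6 + (-576 - 146) = -6 - 722 = -728)
y(c, a) = 36 - c
(I(2230) + 1/(-1403963 - 3443728))/(y(1125, 572) + 1614437) = (-728 + 1/(-1403963 - 3443728))/((36 - 1*1125) + 1614437) = (-728 + 1/(-4847691))/((36 - 1125) + 1614437) = (-728 - 1/4847691)/(-1089 + 1614437) = -3529119049/4847691/1613348 = -3529119049/4847691*1/1613348 = -3529119049/7821012579468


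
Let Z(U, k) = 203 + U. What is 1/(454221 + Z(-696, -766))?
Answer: 1/453728 ≈ 2.2040e-6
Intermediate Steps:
1/(454221 + Z(-696, -766)) = 1/(454221 + (203 - 696)) = 1/(454221 - 493) = 1/453728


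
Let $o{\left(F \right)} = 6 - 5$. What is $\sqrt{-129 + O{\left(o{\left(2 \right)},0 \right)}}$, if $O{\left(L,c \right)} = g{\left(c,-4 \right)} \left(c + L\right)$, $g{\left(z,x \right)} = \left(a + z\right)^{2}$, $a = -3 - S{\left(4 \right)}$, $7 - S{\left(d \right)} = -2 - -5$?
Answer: $4 i \sqrt{5} \approx 8.9443 i$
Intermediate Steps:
$o{\left(F \right)} = 1$ ($o{\left(F \right)} = 6 - 5 = 1$)
$S{\left(d \right)} = 4$ ($S{\left(d \right)} = 7 - \left(-2 - -5\right) = 7 - \left(-2 + 5\right) = 7 - 3 = 4$)
$a = -7$ ($a = -3 - 4 = -7$)
$g{\left(z,x \right)} = \left(-7 + z\right)^{2}$
$O{\left(L,c \right)} = \left(-7 + c\right)^{2} \left(L + c\right)$ ($O{\left(L,c \right)} = \left(-7 + c\right)^{2} \left(c + L\right) = \left(-7 + c\right)^{2} \left(L + c\right)$)
$\sqrt{-129 + O{\left(o{\left(2 \right)},0 \right)}} = \sqrt{-129 + \left(-7 + 0\right)^{2} \left(1 + 0\right)} = \sqrt{-129 + \left(-7\right)^{2} \cdot 1} = \sqrt{-129 + 49 \cdot 1} = \sqrt{-129 + 49} = \sqrt{-80} = 4 i \sqrt{5}$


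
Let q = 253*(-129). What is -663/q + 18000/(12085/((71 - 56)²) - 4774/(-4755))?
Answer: 2793573322931/8491179169 ≈ 329.00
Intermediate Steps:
q = -32637
-663/q + 18000/(12085/((71 - 56)²) - 4774/(-4755)) = -663/(-32637) + 18000/(12085/((71 - 56)²) - 4774/(-4755)) = -663*(-1/32637) + 18000/(12085/(15²) - 4774*(-1/4755)) = 221/10879 + 18000/(12085/225 + 4774/4755) = 221/10879 + 18000/(12085*(1/225) + 4774/4755) = 221/10879 + 18000/(2417/45 + 4774/4755) = 221/10879 + 18000/(780511/14265) = 221/10879 + 18000*(14265/780511) = 221/10879 + 256770000/780511 = 2793573322931/8491179169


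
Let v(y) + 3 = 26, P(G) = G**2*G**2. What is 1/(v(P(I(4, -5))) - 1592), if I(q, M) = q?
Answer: -1/1569 ≈ -0.00063735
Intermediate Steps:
P(G) = G**4
v(y) = 23 (v(y) = -3 + 26 = 23)
1/(v(P(I(4, -5))) - 1592) = 1/(23 - 1592) = 1/(-1569) = -1/1569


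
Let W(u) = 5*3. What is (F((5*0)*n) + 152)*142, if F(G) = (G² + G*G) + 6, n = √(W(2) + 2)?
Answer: 22436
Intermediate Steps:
W(u) = 15
n = √17 (n = √(15 + 2) = √17 ≈ 4.1231)
F(G) = 6 + 2*G² (F(G) = (G² + G²) + 6 = 2*G² + 6 = 6 + 2*G²)
(F((5*0)*n) + 152)*142 = ((6 + 2*((5*0)*√17)²) + 152)*142 = ((6 + 2*(0*√17)²) + 152)*142 = ((6 + 2*0²) + 152)*142 = ((6 + 2*0) + 152)*142 = ((6 + 0) + 152)*142 = (6 + 152)*142 = 158*142 = 22436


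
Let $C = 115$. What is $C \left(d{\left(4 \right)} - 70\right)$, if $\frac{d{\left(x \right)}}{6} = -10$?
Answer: $-14950$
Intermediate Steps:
$d{\left(x \right)} = -60$ ($d{\left(x \right)} = 6 \left(-10\right) = -60$)
$C \left(d{\left(4 \right)} - 70\right) = 115 \left(-60 - 70\right) = 115 \left(-130\right) = -14950$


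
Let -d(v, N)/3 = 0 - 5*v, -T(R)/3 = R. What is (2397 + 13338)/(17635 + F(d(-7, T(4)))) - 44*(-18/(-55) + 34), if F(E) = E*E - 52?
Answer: -71989647/47680 ≈ -1509.8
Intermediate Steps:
T(R) = -3*R
d(v, N) = 15*v (d(v, N) = -3*(0 - 5*v) = -(-15)*v = 15*v)
F(E) = -52 + E**2 (F(E) = E**2 - 52 = -52 + E**2)
(2397 + 13338)/(17635 + F(d(-7, T(4)))) - 44*(-18/(-55) + 34) = (2397 + 13338)/(17635 + (-52 + (15*(-7))**2)) - 44*(-18/(-55) + 34) = 15735/(17635 + (-52 + (-105)**2)) - 44*(-18*(-1/55) + 34) = 15735/(17635 + (-52 + 11025)) - 44*(18/55 + 34) = 15735/(17635 + 10973) - 44*1888/55 = 15735/28608 - 7552/5 = 15735*(1/28608) - 7552/5 = 5245/9536 - 7552/5 = -71989647/47680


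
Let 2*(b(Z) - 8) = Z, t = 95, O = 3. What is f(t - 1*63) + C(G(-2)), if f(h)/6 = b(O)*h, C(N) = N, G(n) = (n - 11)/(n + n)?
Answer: 7309/4 ≈ 1827.3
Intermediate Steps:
G(n) = (-11 + n)/(2*n) (G(n) = (-11 + n)/((2*n)) = (-11 + n)*(1/(2*n)) = (-11 + n)/(2*n))
b(Z) = 8 + Z/2
f(h) = 57*h (f(h) = 6*((8 + (½)*3)*h) = 6*((8 + 3/2)*h) = 6*(19*h/2) = 57*h)
f(t - 1*63) + C(G(-2)) = 57*(95 - 1*63) + (½)*(-11 - 2)/(-2) = 57*(95 - 63) + (½)*(-½)*(-13) = 57*32 + 13/4 = 1824 + 13/4 = 7309/4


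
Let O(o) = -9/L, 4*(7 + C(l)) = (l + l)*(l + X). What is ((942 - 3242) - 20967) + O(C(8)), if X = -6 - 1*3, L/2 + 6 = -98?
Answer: -4839527/208 ≈ -23267.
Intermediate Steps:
L = -208 (L = -12 + 2*(-98) = -12 - 196 = -208)
X = -9 (X = -6 - 3 = -9)
C(l) = -7 + l*(-9 + l)/2 (C(l) = -7 + ((l + l)*(l - 9))/4 = -7 + ((2*l)*(-9 + l))/4 = -7 + (2*l*(-9 + l))/4 = -7 + l*(-9 + l)/2)
O(o) = 9/208 (O(o) = -9/(-208) = -9*(-1/208) = 9/208)
((942 - 3242) - 20967) + O(C(8)) = ((942 - 3242) - 20967) + 9/208 = (-2300 - 20967) + 9/208 = -23267 + 9/208 = -4839527/208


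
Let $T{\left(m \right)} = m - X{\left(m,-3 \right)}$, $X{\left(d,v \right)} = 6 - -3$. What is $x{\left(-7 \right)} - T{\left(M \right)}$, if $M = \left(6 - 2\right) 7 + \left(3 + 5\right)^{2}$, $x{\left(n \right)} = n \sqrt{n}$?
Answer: $-83 - 7 i \sqrt{7} \approx -83.0 - 18.52 i$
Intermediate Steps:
$x{\left(n \right)} = n^{\frac{3}{2}}$
$X{\left(d,v \right)} = 9$ ($X{\left(d,v \right)} = 6 + 3 = 9$)
$M = 92$ ($M = 4 \cdot 7 + 8^{2} = 28 + 64 = 92$)
$T{\left(m \right)} = -9 + m$ ($T{\left(m \right)} = m - 9 = -9 + m$)
$x{\left(-7 \right)} - T{\left(M \right)} = \left(-7\right)^{\frac{3}{2}} - \left(-9 + 92\right) = - 7 i \sqrt{7} - 83 = -83 - 7 i \sqrt{7}$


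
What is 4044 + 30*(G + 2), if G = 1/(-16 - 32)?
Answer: 32827/8 ≈ 4103.4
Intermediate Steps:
G = -1/48 (G = 1/(-48) = -1/48 ≈ -0.020833)
4044 + 30*(G + 2) = 4044 + 30*(-1/48 + 2) = 4044 + 30*(95/48) = 4044 + 475/8 = 32827/8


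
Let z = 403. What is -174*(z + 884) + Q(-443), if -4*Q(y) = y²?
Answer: -1092001/4 ≈ -2.7300e+5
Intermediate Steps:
Q(y) = -y²/4
-174*(z + 884) + Q(-443) = -174*(403 + 884) - ¼*(-443)² = -174*1287 - ¼*196249 = -223938 - 196249/4 = -1092001/4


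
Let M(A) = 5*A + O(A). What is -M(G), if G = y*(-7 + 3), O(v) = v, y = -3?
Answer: -72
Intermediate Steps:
G = 12 (G = -3*(-7 + 3) = -3*(-4) = 12)
M(A) = 6*A (M(A) = 5*A + A = 6*A)
-M(G) = -6*12 = -1*72 = -72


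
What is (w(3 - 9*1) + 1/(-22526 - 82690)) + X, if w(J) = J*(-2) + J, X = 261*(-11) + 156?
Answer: -285030145/105216 ≈ -2709.0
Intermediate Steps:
X = -2715 (X = -2871 + 156 = -2715)
w(J) = -J (w(J) = -2*J + J = -J)
(w(3 - 9*1) + 1/(-22526 - 82690)) + X = (-(3 - 9*1) + 1/(-22526 - 82690)) - 2715 = (-(3 - 9) + 1/(-105216)) - 2715 = (-1*(-6) - 1/105216) - 2715 = (6 - 1/105216) - 2715 = 631295/105216 - 2715 = -285030145/105216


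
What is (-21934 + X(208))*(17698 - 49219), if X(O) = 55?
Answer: 689647959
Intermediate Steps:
(-21934 + X(208))*(17698 - 49219) = (-21934 + 55)*(17698 - 49219) = -21879*(-31521) = 689647959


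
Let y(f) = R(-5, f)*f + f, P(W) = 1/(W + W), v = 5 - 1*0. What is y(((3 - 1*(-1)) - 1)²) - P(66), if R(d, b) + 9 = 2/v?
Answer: -45149/660 ≈ -68.408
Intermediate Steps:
v = 5 (v = 5 + 0 = 5)
R(d, b) = -43/5 (R(d, b) = -9 + 2/5 = -9 + 2*(⅕) = -9 + ⅖ = -43/5)
P(W) = 1/(2*W)
y(f) = -38*f/5 (y(f) = -43*f/5 + f = -38*f/5)
y(((3 - 1*(-1)) - 1)²) - P(66) = -38*((3 - 1*(-1)) - 1)²/5 - 1/(2*66) = -38*((3 + 1) - 1)²/5 - 1/(2*66) = -38*(4 - 1)²/5 - 1*1/132 = -38/5*3² - 1/132 = -38/5*9 - 1/132 = -342/5 - 1/132 = -45149/660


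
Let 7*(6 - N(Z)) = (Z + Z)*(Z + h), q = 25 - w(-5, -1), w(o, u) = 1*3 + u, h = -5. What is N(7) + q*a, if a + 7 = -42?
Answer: -1125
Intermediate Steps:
w(o, u) = 3 + u
a = -49 (a = -7 - 42 = -49)
q = 23 (q = 25 - (3 - 1) = 25 - 1*2 = 25 - 2 = 23)
N(Z) = 6 - 2*Z*(-5 + Z)/7 (N(Z) = 6 - (Z + Z)*(Z - 5)/7 = 6 - 2*Z*(-5 + Z)/7)
N(7) + q*a = (6 - 2/7*7² + (10/7)*7) + 23*(-49) = (6 - 2/7*49 + 10) - 1127 = (6 - 14 + 10) - 1127 = 2 - 1127 = -1125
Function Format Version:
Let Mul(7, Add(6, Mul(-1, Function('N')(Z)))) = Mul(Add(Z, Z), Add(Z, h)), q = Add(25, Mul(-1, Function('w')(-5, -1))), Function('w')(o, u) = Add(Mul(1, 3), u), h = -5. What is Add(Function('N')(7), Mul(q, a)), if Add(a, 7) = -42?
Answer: -1125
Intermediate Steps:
Function('w')(o, u) = Add(3, u)
a = -49 (a = Add(-7, -42) = -49)
q = 23 (q = Add(25, Mul(-1, Add(3, -1))) = Add(25, Mul(-1, 2)) = Add(25, -2) = 23)
Function('N')(Z) = Add(6, Mul(Rational(-2, 7), Z, Add(-5, Z))) (Function('N')(Z) = Add(6, Mul(Rational(-1, 7), Mul(Add(Z, Z), Add(Z, -5)))) = Add(6, Mul(Rational(-1, 7), Mul(Mul(2, Z), Add(-5, Z)))) = Add(6, Mul(Rational(-1, 7), Mul(2, Z, Add(-5, Z)))) = Add(6, Mul(Rational(-2, 7), Z, Add(-5, Z))))
Add(Function('N')(7), Mul(q, a)) = Add(Add(6, Mul(Rational(-2, 7), Pow(7, 2)), Mul(Rational(10, 7), 7)), Mul(23, -49)) = Add(Add(6, Mul(Rational(-2, 7), 49), 10), -1127) = Add(Add(6, -14, 10), -1127) = Add(2, -1127) = -1125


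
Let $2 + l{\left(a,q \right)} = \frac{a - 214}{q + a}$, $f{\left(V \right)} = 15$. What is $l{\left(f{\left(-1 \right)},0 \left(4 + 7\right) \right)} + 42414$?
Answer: $\frac{635981}{15} \approx 42399.0$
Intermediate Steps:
$l{\left(a,q \right)} = -2 + \frac{-214 + a}{a + q}$ ($l{\left(a,q \right)} = -2 + \frac{a - 214}{q + a} = -2 + \frac{-214 + a}{a + q}$)
$l{\left(f{\left(-1 \right)},0 \left(4 + 7\right) \right)} + 42414 = \frac{-214 - 15 - 2 \cdot 0 \left(4 + 7\right)}{15 + 0 \left(4 + 7\right)} + 42414 = \frac{-214 - 15 - 2 \cdot 0 \cdot 11}{15 + 0 \cdot 11} + 42414 = \frac{-214 - 15 - 0}{15 + 0} + 42414 = \frac{-214 - 15 + 0}{15} + 42414 = \frac{1}{15} \left(-229\right) + 42414 = - \frac{229}{15} + 42414 = \frac{635981}{15}$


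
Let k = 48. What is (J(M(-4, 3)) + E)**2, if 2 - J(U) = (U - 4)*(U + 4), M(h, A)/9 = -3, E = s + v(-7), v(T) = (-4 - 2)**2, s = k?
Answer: 393129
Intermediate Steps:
s = 48
v(T) = 36 (v(T) = (-6)**2 = 36)
E = 84 (E = 48 + 36 = 84)
M(h, A) = -27 (M(h, A) = 9*(-3) = -27)
J(U) = 2 - (-4 + U)*(4 + U) (J(U) = 2 - (U - 4)*(U + 4) = 2 - (-4 + U)*(4 + U))
(J(M(-4, 3)) + E)**2 = ((18 - 1*(-27)**2) + 84)**2 = ((18 - 1*729) + 84)**2 = ((18 - 729) + 84)**2 = (-711 + 84)**2 = (-627)**2 = 393129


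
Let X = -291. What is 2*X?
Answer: -582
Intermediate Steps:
2*X = 2*(-291) = -582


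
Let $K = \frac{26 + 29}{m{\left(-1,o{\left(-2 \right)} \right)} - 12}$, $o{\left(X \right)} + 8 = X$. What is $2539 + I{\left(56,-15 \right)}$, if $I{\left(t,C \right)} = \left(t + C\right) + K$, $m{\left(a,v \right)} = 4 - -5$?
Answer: $\frac{7685}{3} \approx 2561.7$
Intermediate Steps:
$o{\left(X \right)} = -8 + X$
$m{\left(a,v \right)} = 9$ ($m{\left(a,v \right)} = 4 + 5 = 9$)
$K = - \frac{55}{3}$ ($K = \frac{26 + 29}{9 - 12} = \frac{55}{-3} = 55 \left(- \frac{1}{3}\right) = - \frac{55}{3} \approx -18.333$)
$I{\left(t,C \right)} = - \frac{55}{3} + C + t$ ($I{\left(t,C \right)} = \left(t + C\right) - \frac{55}{3} = \left(C + t\right) - \frac{55}{3} = - \frac{55}{3} + C + t$)
$2539 + I{\left(56,-15 \right)} = 2539 - - \frac{68}{3} = 2539 + \frac{68}{3} = \frac{7685}{3}$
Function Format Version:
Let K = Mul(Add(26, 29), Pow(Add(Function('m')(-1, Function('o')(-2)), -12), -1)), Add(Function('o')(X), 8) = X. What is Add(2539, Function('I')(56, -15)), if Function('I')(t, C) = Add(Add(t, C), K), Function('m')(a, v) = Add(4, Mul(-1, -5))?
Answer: Rational(7685, 3) ≈ 2561.7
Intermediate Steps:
Function('o')(X) = Add(-8, X)
Function('m')(a, v) = 9 (Function('m')(a, v) = Add(4, 5) = 9)
K = Rational(-55, 3) (K = Mul(Add(26, 29), Pow(Add(9, -12), -1)) = Mul(55, Pow(-3, -1)) = Mul(55, Rational(-1, 3)) = Rational(-55, 3) ≈ -18.333)
Function('I')(t, C) = Add(Rational(-55, 3), C, t) (Function('I')(t, C) = Add(Add(t, C), Rational(-55, 3)) = Add(Add(C, t), Rational(-55, 3)) = Add(Rational(-55, 3), C, t))
Add(2539, Function('I')(56, -15)) = Add(2539, Add(Rational(-55, 3), -15, 56)) = Add(2539, Rational(68, 3)) = Rational(7685, 3)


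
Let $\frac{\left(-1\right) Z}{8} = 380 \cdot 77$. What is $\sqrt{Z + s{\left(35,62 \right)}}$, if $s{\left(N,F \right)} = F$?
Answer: $3 i \sqrt{26002} \approx 483.75 i$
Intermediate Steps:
$Z = -234080$ ($Z = - 8 \cdot 380 \cdot 77 = \left(-8\right) 29260 = -234080$)
$\sqrt{Z + s{\left(35,62 \right)}} = \sqrt{-234080 + 62} = \sqrt{-234018} = 3 i \sqrt{26002}$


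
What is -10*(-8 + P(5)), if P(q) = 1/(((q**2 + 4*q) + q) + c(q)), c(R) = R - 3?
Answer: 2075/26 ≈ 79.808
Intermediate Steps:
c(R) = -3 + R
P(q) = 1/(-3 + q**2 + 6*q) (P(q) = 1/(((q**2 + 4*q) + q) + (-3 + q)) = 1/((q**2 + 5*q) + (-3 + q)) = 1/(-3 + q**2 + 6*q))
-10*(-8 + P(5)) = -10*(-8 + 1/(-3 + 5**2 + 6*5)) = -10*(-8 + 1/(-3 + 25 + 30)) = -10*(-8 + 1/52) = -10*(-415/52) = 2075/26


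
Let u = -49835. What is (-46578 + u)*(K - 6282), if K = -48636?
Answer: 5294809134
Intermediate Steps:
(-46578 + u)*(K - 6282) = (-46578 - 49835)*(-48636 - 6282) = -96413*(-54918) = 5294809134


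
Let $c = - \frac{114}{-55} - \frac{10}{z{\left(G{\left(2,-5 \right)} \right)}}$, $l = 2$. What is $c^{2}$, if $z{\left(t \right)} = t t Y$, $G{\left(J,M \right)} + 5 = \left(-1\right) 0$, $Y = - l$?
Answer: $\frac{625}{121} \approx 5.1653$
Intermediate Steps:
$Y = -2$ ($Y = \left(-1\right) 2 = -2$)
$G{\left(J,M \right)} = -5$ ($G{\left(J,M \right)} = -5 - 0 = -5 + 0 = -5$)
$z{\left(t \right)} = - 2 t^{2}$ ($z{\left(t \right)} = t t \left(-2\right) = t^{2} \left(-2\right) = - 2 t^{2}$)
$c = \frac{25}{11}$ ($c = - \frac{114}{-55} - \frac{10}{\left(-2\right) \left(-5\right)^{2}} = \left(-114\right) \left(- \frac{1}{55}\right) - \frac{10}{\left(-2\right) 25} = \frac{114}{55} - \frac{10}{-50} = \frac{114}{55} - - \frac{1}{5} = \frac{114}{55} + \frac{1}{5} = \frac{25}{11} \approx 2.2727$)
$c^{2} = \left(\frac{25}{11}\right)^{2} = \frac{625}{121}$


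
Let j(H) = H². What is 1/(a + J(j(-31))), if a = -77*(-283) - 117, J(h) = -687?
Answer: 1/20987 ≈ 4.7649e-5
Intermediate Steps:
a = 21674 (a = 21791 - 117 = 21674)
1/(a + J(j(-31))) = 1/(21674 - 687) = 1/20987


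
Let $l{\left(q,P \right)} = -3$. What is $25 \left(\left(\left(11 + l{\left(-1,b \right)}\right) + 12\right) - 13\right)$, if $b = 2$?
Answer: $175$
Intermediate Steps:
$25 \left(\left(\left(11 + l{\left(-1,b \right)}\right) + 12\right) - 13\right) = 25 \left(\left(\left(11 - 3\right) + 12\right) - 13\right) = 25 \left(\left(8 + 12\right) - 13\right) = 25 \left(20 - 13\right) = 25 \cdot 7 = 175$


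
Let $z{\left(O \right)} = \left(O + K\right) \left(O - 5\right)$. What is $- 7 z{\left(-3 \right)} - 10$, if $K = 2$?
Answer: $-66$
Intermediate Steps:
$z{\left(O \right)} = \left(-5 + O\right) \left(2 + O\right)$ ($z{\left(O \right)} = \left(O + 2\right) \left(O - 5\right) = \left(2 + O\right) \left(-5 + O\right) = \left(-5 + O\right) \left(2 + O\right)$)
$- 7 z{\left(-3 \right)} - 10 = - 7 \left(-10 + \left(-3\right)^{2} - -9\right) - 10 = - 7 \left(-10 + 9 + 9\right) - 10 = \left(-7\right) 8 - 10 = -56 - 10 = -66$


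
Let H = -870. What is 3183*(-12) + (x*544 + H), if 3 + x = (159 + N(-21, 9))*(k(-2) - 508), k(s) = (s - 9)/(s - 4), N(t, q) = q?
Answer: -46300282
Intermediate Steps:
k(s) = (-9 + s)/(-4 + s)
x = -85039 (x = -3 + (159 + 9)*((-9 - 2)/(-4 - 2) - 508) = -3 + 168*(-11/(-6) - 508) = -3 + 168*(-⅙*(-11) - 508) = -3 + 168*(11/6 - 508) = -3 + 168*(-3037/6) = -3 - 85036 = -85039)
3183*(-12) + (x*544 + H) = 3183*(-12) + (-85039*544 - 870) = -38196 + (-46261216 - 870) = -38196 - 46262086 = -46300282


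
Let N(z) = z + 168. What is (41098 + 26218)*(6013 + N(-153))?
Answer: 405780848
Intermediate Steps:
N(z) = 168 + z
(41098 + 26218)*(6013 + N(-153)) = (41098 + 26218)*(6013 + (168 - 153)) = 67316*(6013 + 15) = 67316*6028 = 405780848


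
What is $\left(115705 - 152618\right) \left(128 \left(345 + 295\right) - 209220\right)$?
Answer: $4699024900$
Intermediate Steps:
$\left(115705 - 152618\right) \left(128 \left(345 + 295\right) - 209220\right) = - 36913 \left(128 \cdot 640 - 209220\right) = - 36913 \left(81920 - 209220\right) = \left(-36913\right) \left(-127300\right) = 4699024900$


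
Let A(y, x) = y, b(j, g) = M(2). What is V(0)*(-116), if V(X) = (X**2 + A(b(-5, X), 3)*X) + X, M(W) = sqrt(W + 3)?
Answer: 0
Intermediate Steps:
M(W) = sqrt(3 + W)
b(j, g) = sqrt(5) (b(j, g) = sqrt(3 + 2) = sqrt(5))
V(X) = X + X**2 + X*sqrt(5) (V(X) = (X**2 + sqrt(5)*X) + X = (X**2 + X*sqrt(5)) + X = X + X**2 + X*sqrt(5))
V(0)*(-116) = (0*(1 + 0 + sqrt(5)))*(-116) = (0*(1 + sqrt(5)))*(-116) = 0*(-116) = 0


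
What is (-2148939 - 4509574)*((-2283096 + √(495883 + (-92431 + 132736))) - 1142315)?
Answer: 22808143673843 - 13317026*√134047 ≈ 2.2803e+13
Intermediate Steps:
(-2148939 - 4509574)*((-2283096 + √(495883 + (-92431 + 132736))) - 1142315) = -6658513*((-2283096 + √(495883 + 40305)) - 1142315) = -6658513*((-2283096 + √536188) - 1142315) = -6658513*((-2283096 + 2*√134047) - 1142315) = -6658513*(-3425411 + 2*√134047) = 22808143673843 - 13317026*√134047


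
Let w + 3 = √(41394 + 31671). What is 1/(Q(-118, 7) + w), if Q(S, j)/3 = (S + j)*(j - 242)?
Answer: 26084/2041100813 - √73065/6123302439 ≈ 1.2735e-5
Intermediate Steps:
w = -3 + √73065 (w = -3 + √(41394 + 31671) = -3 + √73065 ≈ 267.31)
Q(S, j) = 3*(-242 + j)*(S + j) (Q(S, j) = 3*((S + j)*(j - 242)) = 3*((S + j)*(-242 + j)) = 3*((-242 + j)*(S + j)) = 3*(-242 + j)*(S + j))
1/(Q(-118, 7) + w) = 1/((-726*(-118) - 726*7 + 3*7² + 3*(-118)*7) + (-3 + √73065)) = 1/((85668 - 5082 + 3*49 - 2478) + (-3 + √73065)) = 1/((85668 - 5082 + 147 - 2478) + (-3 + √73065)) = 1/(78255 + (-3 + √73065)) = 1/(78252 + √73065)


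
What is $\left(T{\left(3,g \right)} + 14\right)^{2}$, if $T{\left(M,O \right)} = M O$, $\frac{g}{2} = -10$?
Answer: $2116$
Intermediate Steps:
$g = -20$ ($g = 2 \left(-10\right) = -20$)
$\left(T{\left(3,g \right)} + 14\right)^{2} = \left(3 \left(-20\right) + 14\right)^{2} = \left(-60 + 14\right)^{2} = \left(-46\right)^{2} = 2116$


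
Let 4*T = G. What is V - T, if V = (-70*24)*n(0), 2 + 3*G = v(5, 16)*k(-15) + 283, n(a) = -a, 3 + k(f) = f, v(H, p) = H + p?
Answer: 97/12 ≈ 8.0833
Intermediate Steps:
k(f) = -3 + f
G = -97/3 (G = -⅔ + ((5 + 16)*(-3 - 15) + 283)/3 = -⅔ + (21*(-18) + 283)/3 = -⅔ + (-378 + 283)/3 = -⅔ + (⅓)*(-95) = -⅔ - 95/3 = -97/3 ≈ -32.333)
T = -97/12 (T = (¼)*(-97/3) = -97/12 ≈ -8.0833)
V = 0 (V = (-70*24)*(-1*0) = -1680*0 = 0)
V - T = 0 - 1*(-97/12) = 0 + 97/12 = 97/12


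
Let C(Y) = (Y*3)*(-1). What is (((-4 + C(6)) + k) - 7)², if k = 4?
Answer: 625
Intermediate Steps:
C(Y) = -3*Y (C(Y) = (3*Y)*(-1) = -3*Y)
(((-4 + C(6)) + k) - 7)² = (((-4 - 3*6) + 4) - 7)² = (((-4 - 18) + 4) - 7)² = ((-22 + 4) - 7)² = (-18 - 7)² = (-25)² = 625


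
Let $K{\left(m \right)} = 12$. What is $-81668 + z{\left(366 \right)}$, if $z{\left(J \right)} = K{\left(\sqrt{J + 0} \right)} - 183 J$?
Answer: $-148634$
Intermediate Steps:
$z{\left(J \right)} = 12 - 183 J$
$-81668 + z{\left(366 \right)} = -81668 + \left(12 - 66978\right) = -81668 - 66966 = -148634$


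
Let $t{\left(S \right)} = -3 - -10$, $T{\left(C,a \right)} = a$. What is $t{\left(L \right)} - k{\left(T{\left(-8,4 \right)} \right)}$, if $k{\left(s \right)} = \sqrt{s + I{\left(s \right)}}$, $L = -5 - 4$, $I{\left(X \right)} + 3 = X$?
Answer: $7 - \sqrt{5} \approx 4.7639$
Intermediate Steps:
$I{\left(X \right)} = -3 + X$
$L = -9$ ($L = -5 - 4 = -9$)
$t{\left(S \right)} = 7$ ($t{\left(S \right)} = -3 + 10 = 7$)
$k{\left(s \right)} = \sqrt{-3 + 2 s}$ ($k{\left(s \right)} = \sqrt{s + \left(-3 + s\right)} = \sqrt{-3 + 2 s}$)
$t{\left(L \right)} - k{\left(T{\left(-8,4 \right)} \right)} = 7 - \sqrt{-3 + 2 \cdot 4} = 7 - \sqrt{-3 + 8} = 7 - \sqrt{5}$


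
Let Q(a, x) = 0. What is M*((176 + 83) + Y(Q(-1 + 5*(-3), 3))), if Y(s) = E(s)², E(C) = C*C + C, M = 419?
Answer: 108521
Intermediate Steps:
E(C) = C + C² (E(C) = C² + C = C + C²)
Y(s) = s²*(1 + s)² (Y(s) = (s*(1 + s))² = s²*(1 + s)²)
M*((176 + 83) + Y(Q(-1 + 5*(-3), 3))) = 419*((176 + 83) + 0²*(1 + 0)²) = 419*(259 + 0*1²) = 419*(259 + 0*1) = 419*(259 + 0) = 419*259 = 108521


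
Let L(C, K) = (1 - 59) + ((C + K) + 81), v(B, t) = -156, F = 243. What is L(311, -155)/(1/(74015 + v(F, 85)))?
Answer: 13220761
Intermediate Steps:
L(C, K) = 23 + C + K (L(C, K) = -58 + (81 + C + K) = 23 + C + K)
L(311, -155)/(1/(74015 + v(F, 85))) = (23 + 311 - 155)/(1/(74015 - 156)) = 179/(1/73859) = 179*73859 = 13220761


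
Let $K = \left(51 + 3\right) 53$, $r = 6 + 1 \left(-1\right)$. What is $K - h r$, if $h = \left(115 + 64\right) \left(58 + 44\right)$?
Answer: $-88428$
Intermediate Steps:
$h = 18258$ ($h = 179 \cdot 102 = 18258$)
$r = 5$ ($r = 6 - 1 = 5$)
$K = 2862$ ($K = 54 \cdot 53 = 2862$)
$K - h r = 2862 - 18258 \cdot 5 = 2862 - 91290 = -88428$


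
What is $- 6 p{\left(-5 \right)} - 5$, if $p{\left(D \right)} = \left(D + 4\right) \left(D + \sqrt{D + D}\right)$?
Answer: $-35 + 6 i \sqrt{10} \approx -35.0 + 18.974 i$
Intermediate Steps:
$p{\left(D \right)} = \left(4 + D\right) \left(D + \sqrt{2} \sqrt{D}\right)$ ($p{\left(D \right)} = \left(4 + D\right) \left(D + \sqrt{2 D}\right) = \left(4 + D\right) \left(D + \sqrt{2} \sqrt{D}\right)$)
$- 6 p{\left(-5 \right)} - 5 = - 6 \left(\left(-5\right)^{2} + 4 \left(-5\right) + \sqrt{2} \left(-5\right)^{\frac{3}{2}} + 4 \sqrt{2} \sqrt{-5}\right) - 5 = - 6 \left(25 - 20 + \sqrt{2} \left(- 5 i \sqrt{5}\right) + 4 \sqrt{2} i \sqrt{5}\right) - 5 = - 6 \left(25 - 20 - 5 i \sqrt{10} + 4 i \sqrt{10}\right) - 5 = - 6 \left(5 - i \sqrt{10}\right) - 5 = \left(-30 + 6 i \sqrt{10}\right) - 5 = -35 + 6 i \sqrt{10}$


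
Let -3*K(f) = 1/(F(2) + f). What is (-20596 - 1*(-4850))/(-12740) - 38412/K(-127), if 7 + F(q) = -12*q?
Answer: -115980416687/6370 ≈ -1.8207e+7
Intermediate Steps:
F(q) = -7 - 12*q
K(f) = -1/(3*(-31 + f)) (K(f) = -1/(3*((-7 - 12*2) + f)) = -1/(3*((-7 - 24) + f)) = -1/(3*(-31 + f)))
(-20596 - 1*(-4850))/(-12740) - 38412/K(-127) = (-20596 - 1*(-4850))/(-12740) - 38412/((-1/(-93 + 3*(-127)))) = (-20596 + 4850)*(-1/12740) - 38412/((-1/(-93 - 381))) = -15746*(-1/12740) - 38412/((-1/(-474))) = 7873/6370 - 38412/((-1*(-1/474))) = 7873/6370 - 38412/1/474 = 7873/6370 - 38412*474 = 7873/6370 - 18207288 = -115980416687/6370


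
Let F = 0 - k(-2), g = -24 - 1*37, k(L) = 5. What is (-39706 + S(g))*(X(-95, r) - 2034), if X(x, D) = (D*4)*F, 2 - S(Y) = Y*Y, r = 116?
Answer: 189072450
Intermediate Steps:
g = -61 (g = -24 - 37 = -61)
S(Y) = 2 - Y**2 (S(Y) = 2 - Y*Y = 2 - Y**2)
F = -5 (F = 0 - 1*5 = 0 - 5 = -5)
X(x, D) = -20*D (X(x, D) = (D*4)*(-5) = (4*D)*(-5) = -20*D)
(-39706 + S(g))*(X(-95, r) - 2034) = (-39706 + (2 - 1*(-61)**2))*(-20*116 - 2034) = (-39706 + (2 - 1*3721))*(-2320 - 2034) = (-39706 + (2 - 3721))*(-4354) = (-39706 - 3719)*(-4354) = -43425*(-4354) = 189072450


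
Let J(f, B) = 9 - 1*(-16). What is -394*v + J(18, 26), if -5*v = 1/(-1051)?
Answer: 130981/5255 ≈ 24.925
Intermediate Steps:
J(f, B) = 25 (J(f, B) = 9 + 16 = 25)
v = 1/5255 (v = -1/5/(-1051) = -1/5*(-1/1051) = 1/5255 ≈ 0.00019030)
-394*v + J(18, 26) = -394*1/5255 + 25 = -394/5255 + 25 = 130981/5255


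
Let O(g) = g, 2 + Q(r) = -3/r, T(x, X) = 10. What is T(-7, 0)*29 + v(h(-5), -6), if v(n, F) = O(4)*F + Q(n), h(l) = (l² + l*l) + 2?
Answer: 13725/52 ≈ 263.94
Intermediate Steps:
Q(r) = -2 - 3/r
h(l) = 2 + 2*l² (h(l) = (l² + l²) + 2 = 2*l² + 2 = 2 + 2*l²)
v(n, F) = -2 - 3/n + 4*F (v(n, F) = 4*F + (-2 - 3/n) = -2 - 3/n + 4*F)
T(-7, 0)*29 + v(h(-5), -6) = 10*29 + (-2 - 3/(2 + 2*(-5)²) + 4*(-6)) = 290 + (-2 - 3/(2 + 2*25) - 24) = 290 + (-2 - 3/(2 + 50) - 24) = 290 + (-2 - 3/52 - 24) = 290 - 1355/52 = 13725/52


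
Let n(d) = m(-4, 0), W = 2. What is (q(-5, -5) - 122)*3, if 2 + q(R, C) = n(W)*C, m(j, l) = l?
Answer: -372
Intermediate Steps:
n(d) = 0
q(R, C) = -2 (q(R, C) = -2 + 0*C = -2 + 0 = -2)
(q(-5, -5) - 122)*3 = (-2 - 122)*3 = -124*3 = -372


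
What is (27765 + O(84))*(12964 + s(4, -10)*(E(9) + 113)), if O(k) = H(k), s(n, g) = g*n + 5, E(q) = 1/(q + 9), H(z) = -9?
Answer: 249999834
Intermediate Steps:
E(q) = 1/(9 + q)
s(n, g) = 5 + g*n
O(k) = -9
(27765 + O(84))*(12964 + s(4, -10)*(E(9) + 113)) = (27765 - 9)*(12964 + (5 - 10*4)*(1/(9 + 9) + 113)) = 27756*(12964 + (5 - 40)*(1/18 + 113)) = 27756*(12964 - 35*(1/18 + 113)) = 27756*(12964 - 35*2035/18) = 27756*(12964 - 71225/18) = 27756*(162127/18) = 249999834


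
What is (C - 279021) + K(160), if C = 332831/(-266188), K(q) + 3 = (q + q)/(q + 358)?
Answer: -19236709305757/68942692 ≈ -2.7902e+5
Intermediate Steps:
K(q) = -3 + 2*q/(358 + q) (K(q) = -3 + (q + q)/(q + 358) = -3 + (2*q)/(358 + q) = -3 + 2*q/(358 + q))
C = -332831/266188 (C = 332831*(-1/266188) = -332831/266188 ≈ -1.2504)
(C - 279021) + K(160) = (-332831/266188 - 279021) + (-1074 - 1*160)/(358 + 160) = -74272374779/266188 + (-1074 - 160)/518 = -74272374779/266188 + (1/518)*(-1234) = -74272374779/266188 - 617/259 = -19236709305757/68942692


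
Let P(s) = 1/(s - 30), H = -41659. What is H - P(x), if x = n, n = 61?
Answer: -1291430/31 ≈ -41659.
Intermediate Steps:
x = 61
P(s) = 1/(-30 + s)
H - P(x) = -41659 - 1/(-30 + 61) = -41659 - 1/31 = -1291430/31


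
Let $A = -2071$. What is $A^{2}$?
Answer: $4289041$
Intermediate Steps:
$A^{2} = \left(-2071\right)^{2} = 4289041$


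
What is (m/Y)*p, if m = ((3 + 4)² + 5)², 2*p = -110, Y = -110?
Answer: 1458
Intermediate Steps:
p = -55 (p = (½)*(-110) = -55)
m = 2916 (m = (7² + 5)² = (49 + 5)² = 54² = 2916)
(m/Y)*p = (2916/(-110))*(-55) = (2916*(-1/110))*(-55) = -1458/55*(-55) = 1458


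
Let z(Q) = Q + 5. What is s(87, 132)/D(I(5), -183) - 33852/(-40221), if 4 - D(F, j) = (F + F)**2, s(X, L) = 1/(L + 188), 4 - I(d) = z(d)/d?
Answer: 4813017/5720320 ≈ 0.84139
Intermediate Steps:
z(Q) = 5 + Q
I(d) = 4 - (5 + d)/d
s(X, L) = 1/(188 + L)
D(F, j) = 4 - 4*F**2 (D(F, j) = 4 - (F + F)**2 = 4 - (2*F)**2 = 4 - 4*F**2)
s(87, 132)/D(I(5), -183) - 33852/(-40221) = 1/((188 + 132)*(4 - 4*(3 - 5/5)**2)) - 33852/(-40221) = 1/(320*(4 - 4*(3 - 5*1/5)**2)) - 33852*(-1/40221) = 1/(320*(4 - 4*(3 - 1)**2)) + 11284/13407 = 1/(320*(4 - 4*2**2)) + 11284/13407 = 1/(320*(4 - 4*4)) + 11284/13407 = 1/(320*(4 - 16)) + 11284/13407 = (1/320)/(-12) + 11284/13407 = (1/320)*(-1/12) + 11284/13407 = -1/3840 + 11284/13407 = 4813017/5720320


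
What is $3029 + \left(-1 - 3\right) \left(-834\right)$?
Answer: $6365$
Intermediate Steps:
$3029 + \left(-1 - 3\right) \left(-834\right) = 3029 - -3336 = 3029 + 3336 = 6365$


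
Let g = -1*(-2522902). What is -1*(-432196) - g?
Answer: -2090706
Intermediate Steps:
g = 2522902
-1*(-432196) - g = -1*(-432196) - 1*2522902 = 432196 - 2522902 = -2090706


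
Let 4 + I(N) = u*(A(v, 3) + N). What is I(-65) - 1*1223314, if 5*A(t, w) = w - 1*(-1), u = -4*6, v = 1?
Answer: -6108886/5 ≈ -1.2218e+6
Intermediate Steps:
u = -24
A(t, w) = ⅕ + w/5 (A(t, w) = (w - 1*(-1))/5 = (w + 1)/5 = (1 + w)/5 = ⅕ + w/5)
I(N) = -116/5 - 24*N (I(N) = -4 - 24*((⅕ + (⅕)*3) + N) = -4 - 24*((⅕ + ⅗) + N) = -4 - 24*(⅘ + N) = -4 + (-96/5 - 24*N) = -116/5 - 24*N)
I(-65) - 1*1223314 = (-116/5 - 24*(-65)) - 1*1223314 = (-116/5 + 1560) - 1223314 = 7684/5 - 1223314 = -6108886/5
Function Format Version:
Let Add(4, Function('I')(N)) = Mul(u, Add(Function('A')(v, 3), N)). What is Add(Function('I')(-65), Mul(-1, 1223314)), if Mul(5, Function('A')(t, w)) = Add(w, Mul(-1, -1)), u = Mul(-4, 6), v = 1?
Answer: Rational(-6108886, 5) ≈ -1.2218e+6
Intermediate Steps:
u = -24
Function('A')(t, w) = Add(Rational(1, 5), Mul(Rational(1, 5), w)) (Function('A')(t, w) = Mul(Rational(1, 5), Add(w, Mul(-1, -1))) = Mul(Rational(1, 5), Add(w, 1)) = Mul(Rational(1, 5), Add(1, w)) = Add(Rational(1, 5), Mul(Rational(1, 5), w)))
Function('I')(N) = Add(Rational(-116, 5), Mul(-24, N)) (Function('I')(N) = Add(-4, Mul(-24, Add(Add(Rational(1, 5), Mul(Rational(1, 5), 3)), N))) = Add(-4, Mul(-24, Add(Add(Rational(1, 5), Rational(3, 5)), N))) = Add(-4, Mul(-24, Add(Rational(4, 5), N))) = Add(-4, Add(Rational(-96, 5), Mul(-24, N))) = Add(Rational(-116, 5), Mul(-24, N)))
Add(Function('I')(-65), Mul(-1, 1223314)) = Add(Add(Rational(-116, 5), Mul(-24, -65)), Mul(-1, 1223314)) = Add(Add(Rational(-116, 5), 1560), -1223314) = Add(Rational(7684, 5), -1223314) = Rational(-6108886, 5)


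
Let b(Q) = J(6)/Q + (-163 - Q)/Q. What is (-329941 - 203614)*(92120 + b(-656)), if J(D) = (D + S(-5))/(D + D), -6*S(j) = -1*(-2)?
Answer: -1160742582541025/23616 ≈ -4.9151e+10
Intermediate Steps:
S(j) = -⅓ (S(j) = -(-1)*(-2)/6 = -⅙*2 = -⅓)
J(D) = (-⅓ + D)/(2*D) (J(D) = (D - ⅓)/(D + D) = (-⅓ + D)/((2*D)) = (-⅓ + D)*(1/(2*D)) = (-⅓ + D)/(2*D))
b(Q) = 17/(36*Q) + (-163 - Q)/Q (b(Q) = ((⅙)*(-1 + 3*6)/6)/Q + (-163 - Q)/Q = ((⅙)*(⅙)*(-1 + 18))/Q + (-163 - Q)/Q = ((⅙)*(⅙)*17)/Q + (-163 - Q)/Q = 17/(36*Q) + (-163 - Q)/Q)
(-329941 - 203614)*(92120 + b(-656)) = (-329941 - 203614)*(92120 + (-5851/36 - 1*(-656))/(-656)) = -533555*(92120 - (-5851/36 + 656)/656) = -533555*(92120 - 1/656*17765/36) = -533555*(92120 - 17765/23616) = -533555*2175488155/23616 = -1160742582541025/23616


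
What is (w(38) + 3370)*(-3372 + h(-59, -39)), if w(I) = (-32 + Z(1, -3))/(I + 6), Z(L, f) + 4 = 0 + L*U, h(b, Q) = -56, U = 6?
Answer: -127050250/11 ≈ -1.1550e+7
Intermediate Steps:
Z(L, f) = -4 + 6*L (Z(L, f) = -4 + (0 + L*6) = -4 + (0 + 6*L) = -4 + 6*L)
w(I) = -30/(6 + I) (w(I) = (-32 + (-4 + 6*1))/(I + 6) = (-32 + (-4 + 6))/(6 + I) = (-32 + 2)/(6 + I) = -30/(6 + I))
(w(38) + 3370)*(-3372 + h(-59, -39)) = (-30/(6 + 38) + 3370)*(-3372 - 56) = (-30/44 + 3370)*(-3428) = (-30*1/44 + 3370)*(-3428) = (-15/22 + 3370)*(-3428) = (74125/22)*(-3428) = -127050250/11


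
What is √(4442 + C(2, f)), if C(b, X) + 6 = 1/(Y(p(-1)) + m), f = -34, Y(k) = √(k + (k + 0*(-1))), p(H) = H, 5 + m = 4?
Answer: √((4435 - 4436*I*√2)/(1 - I*√2)) ≈ 66.601 - 0.0035*I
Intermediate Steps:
m = -1 (m = -5 + 4 = -1)
Y(k) = √2*√k (Y(k) = √(k + (k + 0)) = √(k + k) = √(2*k) = √2*√k)
C(b, X) = -6 + 1/(-1 + I*√2) (C(b, X) = -6 + 1/(√2*√(-1) - 1) = -6 + 1/(√2*I - 1) = -6 + 1/(I*√2 - 1) = -6 + 1/(-1 + I*√2))
√(4442 + C(2, f)) = √(4442 + (-19/3 - I*√2/3)) = √(13307/3 - I*√2/3)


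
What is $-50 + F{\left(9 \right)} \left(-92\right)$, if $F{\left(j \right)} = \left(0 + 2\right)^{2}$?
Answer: $-418$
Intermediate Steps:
$F{\left(j \right)} = 4$ ($F{\left(j \right)} = 2^{2} = 4$)
$-50 + F{\left(9 \right)} \left(-92\right) = -50 + 4 \left(-92\right) = -50 - 368 = -418$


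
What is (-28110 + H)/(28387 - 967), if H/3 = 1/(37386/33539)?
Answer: -350273281/341708040 ≈ -1.0251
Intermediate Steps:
H = 33539/12462 (H = 3/((37386/33539)) = 3/((37386*(1/33539))) = 3/(37386/33539) = 3*(33539/37386) = 33539/12462 ≈ 2.6913)
(-28110 + H)/(28387 - 967) = (-28110 + 33539/12462)/(28387 - 967) = -350273281/12462/27420 = -350273281/12462*1/27420 = -350273281/341708040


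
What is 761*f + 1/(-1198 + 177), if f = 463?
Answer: 359742202/1021 ≈ 3.5234e+5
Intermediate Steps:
761*f + 1/(-1198 + 177) = 761*463 + 1/(-1198 + 177) = 352343 + 1/(-1021) = 352343 - 1/1021 = 359742202/1021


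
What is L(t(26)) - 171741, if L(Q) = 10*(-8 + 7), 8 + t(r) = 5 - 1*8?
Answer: -171751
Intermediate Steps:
t(r) = -11 (t(r) = -8 + (5 - 1*8) = -8 + (5 - 8) = -8 - 3 = -11)
L(Q) = -10 (L(Q) = 10*(-1) = -10)
L(t(26)) - 171741 = -10 - 171741 = -171751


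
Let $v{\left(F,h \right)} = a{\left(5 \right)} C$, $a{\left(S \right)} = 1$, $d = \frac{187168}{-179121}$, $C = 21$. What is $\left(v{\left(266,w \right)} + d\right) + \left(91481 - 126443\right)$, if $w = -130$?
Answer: $- \frac{6258854029}{179121} \approx -34942.0$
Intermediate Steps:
$d = - \frac{187168}{179121}$ ($d = 187168 \left(- \frac{1}{179121}\right) = - \frac{187168}{179121} \approx -1.0449$)
$v{\left(F,h \right)} = 21$ ($v{\left(F,h \right)} = 1 \cdot 21 = 21$)
$\left(v{\left(266,w \right)} + d\right) + \left(91481 - 126443\right) = \left(21 - \frac{187168}{179121}\right) + \left(91481 - 126443\right) = \frac{3574373}{179121} + \left(91481 - 126443\right) = \frac{3574373}{179121} - 34962 = - \frac{6258854029}{179121}$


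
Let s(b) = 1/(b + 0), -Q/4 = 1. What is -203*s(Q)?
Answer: 203/4 ≈ 50.750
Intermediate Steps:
Q = -4 (Q = -4*1 = -4)
s(b) = 1/b
-203*s(Q) = -203/(-4) = -203*(-¼) = 203/4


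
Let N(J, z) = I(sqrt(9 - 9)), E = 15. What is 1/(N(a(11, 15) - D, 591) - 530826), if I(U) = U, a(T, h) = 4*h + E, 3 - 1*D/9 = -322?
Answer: -1/530826 ≈ -1.8839e-6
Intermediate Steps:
D = 2925 (D = 27 - 9*(-322) = 27 + 2898 = 2925)
a(T, h) = 15 + 4*h (a(T, h) = 4*h + 15 = 15 + 4*h)
N(J, z) = 0 (N(J, z) = sqrt(9 - 9) = sqrt(0) = 0)
1/(N(a(11, 15) - D, 591) - 530826) = 1/(0 - 530826) = 1/(-530826) = -1/530826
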